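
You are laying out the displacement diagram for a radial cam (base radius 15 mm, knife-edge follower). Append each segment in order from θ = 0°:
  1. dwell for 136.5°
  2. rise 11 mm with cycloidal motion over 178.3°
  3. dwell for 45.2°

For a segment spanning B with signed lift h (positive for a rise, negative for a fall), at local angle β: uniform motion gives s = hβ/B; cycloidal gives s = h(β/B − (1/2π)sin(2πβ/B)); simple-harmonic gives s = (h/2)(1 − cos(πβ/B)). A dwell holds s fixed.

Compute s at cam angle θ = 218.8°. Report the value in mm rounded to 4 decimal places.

seg 1 [0°–136.5°] dwell: s stays 0.0000
seg 2 [136.5°–314.8°] cycloidal, h=11: θ=218.8° here. β=82.3, B=178.3. 11·(0.4616 − sin(2π·0.4616)/(2π)) = 4.6589 → s = 4.6589

4.6589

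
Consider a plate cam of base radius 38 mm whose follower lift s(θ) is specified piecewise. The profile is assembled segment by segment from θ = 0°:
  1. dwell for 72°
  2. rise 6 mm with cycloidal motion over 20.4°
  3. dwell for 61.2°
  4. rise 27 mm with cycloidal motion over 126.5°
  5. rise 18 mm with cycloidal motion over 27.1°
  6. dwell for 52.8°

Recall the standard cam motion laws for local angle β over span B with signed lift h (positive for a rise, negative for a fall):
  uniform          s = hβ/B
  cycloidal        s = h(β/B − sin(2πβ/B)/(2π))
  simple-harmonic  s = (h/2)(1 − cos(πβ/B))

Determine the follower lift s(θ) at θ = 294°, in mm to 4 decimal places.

seg 1 [0°–72°] dwell: s stays 0.0000
seg 2 [72°–92.4°] cycloidal, h=6: full span → s += 6 → s = 6.0000
seg 3 [92.4°–153.6°] dwell: s stays 6.0000
seg 4 [153.6°–280.1°] cycloidal, h=27: full span → s += 27 → s = 33.0000
seg 5 [280.1°–307.2°] cycloidal, h=18: θ=294° here. β=13.9, B=27.1. 18·(0.5129 − sin(2π·0.5129)/(2π)) = 9.4647 → s = 42.4647

42.4647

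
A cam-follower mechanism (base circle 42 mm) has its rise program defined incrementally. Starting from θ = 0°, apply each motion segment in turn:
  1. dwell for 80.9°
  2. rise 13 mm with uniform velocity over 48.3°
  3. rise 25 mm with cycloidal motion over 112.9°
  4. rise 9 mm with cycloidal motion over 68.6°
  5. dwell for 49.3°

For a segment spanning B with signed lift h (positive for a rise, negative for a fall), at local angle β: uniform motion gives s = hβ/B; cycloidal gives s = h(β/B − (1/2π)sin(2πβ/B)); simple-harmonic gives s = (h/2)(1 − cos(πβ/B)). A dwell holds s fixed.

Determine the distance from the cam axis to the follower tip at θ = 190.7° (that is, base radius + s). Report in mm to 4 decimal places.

seg 1 [0°–80.9°] dwell: s stays 0.0000
seg 2 [80.9°–129.2°] uniform, h=13: full span → s += 13 → s = 13.0000
seg 3 [129.2°–242.1°] cycloidal, h=25: θ=190.7° here. β=61.5, B=112.9. 25·(0.5447 − sin(2π·0.5447)/(2π)) = 14.7218 → s = 27.7218
radial distance = base radius + s = 42 + 27.7218 = 69.7218

69.7218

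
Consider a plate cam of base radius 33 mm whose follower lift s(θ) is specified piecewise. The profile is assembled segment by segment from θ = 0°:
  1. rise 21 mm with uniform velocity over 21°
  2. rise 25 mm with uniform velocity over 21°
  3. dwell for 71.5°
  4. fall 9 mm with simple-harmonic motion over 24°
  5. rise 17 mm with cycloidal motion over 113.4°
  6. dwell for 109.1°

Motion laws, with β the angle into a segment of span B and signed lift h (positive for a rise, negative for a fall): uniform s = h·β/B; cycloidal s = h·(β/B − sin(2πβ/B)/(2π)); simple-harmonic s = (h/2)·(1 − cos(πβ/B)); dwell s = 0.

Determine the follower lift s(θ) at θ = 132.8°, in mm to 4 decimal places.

seg 1 [0°–21°] uniform, h=21: full span → s += 21 → s = 21.0000
seg 2 [21°–42°] uniform, h=25: full span → s += 25 → s = 46.0000
seg 3 [42°–113.5°] dwell: s stays 46.0000
seg 4 [113.5°–137.5°] simple-harmonic, h=-9: θ=132.8° here. β=19.3, B=24. -9/2·(1 − cos(π·0.8042)) = -8.1749 → s = 37.8251

37.8251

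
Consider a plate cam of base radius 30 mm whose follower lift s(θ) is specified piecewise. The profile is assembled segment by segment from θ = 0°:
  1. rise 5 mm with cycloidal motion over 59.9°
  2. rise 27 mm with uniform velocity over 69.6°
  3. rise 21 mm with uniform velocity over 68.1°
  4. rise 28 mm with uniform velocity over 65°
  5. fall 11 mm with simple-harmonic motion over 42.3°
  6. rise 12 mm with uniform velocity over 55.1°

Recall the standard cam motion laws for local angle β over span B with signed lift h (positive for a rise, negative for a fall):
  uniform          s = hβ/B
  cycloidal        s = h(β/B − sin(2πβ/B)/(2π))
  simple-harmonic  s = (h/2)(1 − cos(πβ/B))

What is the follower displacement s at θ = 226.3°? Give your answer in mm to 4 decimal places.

seg 1 [0°–59.9°] cycloidal, h=5: full span → s += 5 → s = 5.0000
seg 2 [59.9°–129.5°] uniform, h=27: full span → s += 27 → s = 32.0000
seg 3 [129.5°–197.6°] uniform, h=21: full span → s += 21 → s = 53.0000
seg 4 [197.6°–262.6°] uniform, h=28: θ=226.3° here. β=28.7, B=65. 28·28.7/65 = 12.3631 → s = 65.3631

65.3631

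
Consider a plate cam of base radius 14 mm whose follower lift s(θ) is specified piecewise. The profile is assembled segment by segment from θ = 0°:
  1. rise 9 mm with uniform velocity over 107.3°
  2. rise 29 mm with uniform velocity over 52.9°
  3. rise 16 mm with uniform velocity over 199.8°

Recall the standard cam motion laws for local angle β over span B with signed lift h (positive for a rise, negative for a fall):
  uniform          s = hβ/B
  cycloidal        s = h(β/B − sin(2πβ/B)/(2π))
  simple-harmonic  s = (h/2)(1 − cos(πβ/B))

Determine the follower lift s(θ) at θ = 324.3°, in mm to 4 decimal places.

seg 1 [0°–107.3°] uniform, h=9: full span → s += 9 → s = 9.0000
seg 2 [107.3°–160.2°] uniform, h=29: full span → s += 29 → s = 38.0000
seg 3 [160.2°–360°] uniform, h=16: θ=324.3° here. β=164.1, B=199.8. 16·164.1/199.8 = 13.1411 → s = 51.1411

51.1411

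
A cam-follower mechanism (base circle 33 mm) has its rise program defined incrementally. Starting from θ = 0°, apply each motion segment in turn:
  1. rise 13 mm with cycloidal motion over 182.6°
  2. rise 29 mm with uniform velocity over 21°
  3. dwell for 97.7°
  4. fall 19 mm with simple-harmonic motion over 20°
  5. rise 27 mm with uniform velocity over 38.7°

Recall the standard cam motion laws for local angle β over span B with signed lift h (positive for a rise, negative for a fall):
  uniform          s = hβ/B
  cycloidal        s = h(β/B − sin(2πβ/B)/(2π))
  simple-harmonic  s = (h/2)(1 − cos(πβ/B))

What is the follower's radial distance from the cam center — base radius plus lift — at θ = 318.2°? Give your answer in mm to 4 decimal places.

seg 1 [0°–182.6°] cycloidal, h=13: full span → s += 13 → s = 13.0000
seg 2 [182.6°–203.6°] uniform, h=29: full span → s += 29 → s = 42.0000
seg 3 [203.6°–301.3°] dwell: s stays 42.0000
seg 4 [301.3°–321.3°] simple-harmonic, h=-19: θ=318.2° here. β=16.9, B=20. -19/2·(1 − cos(π·0.8450)) = -17.8958 → s = 24.1042
radial distance = base radius + s = 33 + 24.1042 = 57.1042

57.1042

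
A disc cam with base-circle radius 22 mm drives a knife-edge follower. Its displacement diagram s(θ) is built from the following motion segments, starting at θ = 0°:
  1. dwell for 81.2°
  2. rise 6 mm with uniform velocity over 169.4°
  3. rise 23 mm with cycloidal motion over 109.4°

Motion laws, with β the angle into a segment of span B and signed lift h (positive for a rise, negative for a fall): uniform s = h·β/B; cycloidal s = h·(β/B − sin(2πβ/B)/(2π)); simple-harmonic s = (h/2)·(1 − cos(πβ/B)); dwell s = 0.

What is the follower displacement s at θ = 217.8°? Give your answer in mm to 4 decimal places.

seg 1 [0°–81.2°] dwell: s stays 0.0000
seg 2 [81.2°–250.6°] uniform, h=6: θ=217.8° here. β=136.6, B=169.4. 6·136.6/169.4 = 4.8383 → s = 4.8383

4.8383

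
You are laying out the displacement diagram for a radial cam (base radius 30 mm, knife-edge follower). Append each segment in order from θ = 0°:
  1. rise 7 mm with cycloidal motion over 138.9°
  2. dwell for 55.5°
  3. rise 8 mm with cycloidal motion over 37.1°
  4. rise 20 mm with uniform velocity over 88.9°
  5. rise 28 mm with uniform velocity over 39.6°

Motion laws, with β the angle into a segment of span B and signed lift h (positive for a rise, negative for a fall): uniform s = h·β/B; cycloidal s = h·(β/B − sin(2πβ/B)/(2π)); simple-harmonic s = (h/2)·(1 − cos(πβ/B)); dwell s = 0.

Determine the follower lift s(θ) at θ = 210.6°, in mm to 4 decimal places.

seg 1 [0°–138.9°] cycloidal, h=7: full span → s += 7 → s = 7.0000
seg 2 [138.9°–194.4°] dwell: s stays 7.0000
seg 3 [194.4°–231.5°] cycloidal, h=8: θ=210.6° here. β=16.2, B=37.1. 8·(0.4367 − sin(2π·0.4367)/(2π)) = 2.9998 → s = 9.9998

9.9998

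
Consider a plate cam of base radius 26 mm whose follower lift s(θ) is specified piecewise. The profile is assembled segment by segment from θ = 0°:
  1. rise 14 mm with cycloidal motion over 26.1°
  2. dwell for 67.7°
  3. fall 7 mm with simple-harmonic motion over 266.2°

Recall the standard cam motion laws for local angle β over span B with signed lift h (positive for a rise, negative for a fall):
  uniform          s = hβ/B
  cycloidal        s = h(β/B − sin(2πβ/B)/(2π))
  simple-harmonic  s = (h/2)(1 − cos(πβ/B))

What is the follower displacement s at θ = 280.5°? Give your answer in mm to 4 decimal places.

seg 1 [0°–26.1°] cycloidal, h=14: full span → s += 14 → s = 14.0000
seg 2 [26.1°–93.8°] dwell: s stays 14.0000
seg 3 [93.8°–360°] simple-harmonic, h=-7: θ=280.5° here. β=186.7, B=266.2. -7/2·(1 − cos(π·0.7014)) = -5.5693 → s = 8.4307

8.4307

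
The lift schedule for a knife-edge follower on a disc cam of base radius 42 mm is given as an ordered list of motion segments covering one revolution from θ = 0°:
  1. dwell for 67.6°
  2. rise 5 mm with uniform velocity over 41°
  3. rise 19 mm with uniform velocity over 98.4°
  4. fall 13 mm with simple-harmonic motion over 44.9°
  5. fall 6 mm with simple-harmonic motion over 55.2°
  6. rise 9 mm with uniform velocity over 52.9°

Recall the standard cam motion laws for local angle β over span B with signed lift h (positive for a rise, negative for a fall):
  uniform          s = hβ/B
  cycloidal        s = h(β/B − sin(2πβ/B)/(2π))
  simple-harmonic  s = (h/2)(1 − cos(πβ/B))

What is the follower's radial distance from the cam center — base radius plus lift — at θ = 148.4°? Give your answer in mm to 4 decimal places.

seg 1 [0°–67.6°] dwell: s stays 0.0000
seg 2 [67.6°–108.6°] uniform, h=5: full span → s += 5 → s = 5.0000
seg 3 [108.6°–207°] uniform, h=19: θ=148.4° here. β=39.8, B=98.4. 19·39.8/98.4 = 7.6850 → s = 12.6850
radial distance = base radius + s = 42 + 12.6850 = 54.6850

54.6850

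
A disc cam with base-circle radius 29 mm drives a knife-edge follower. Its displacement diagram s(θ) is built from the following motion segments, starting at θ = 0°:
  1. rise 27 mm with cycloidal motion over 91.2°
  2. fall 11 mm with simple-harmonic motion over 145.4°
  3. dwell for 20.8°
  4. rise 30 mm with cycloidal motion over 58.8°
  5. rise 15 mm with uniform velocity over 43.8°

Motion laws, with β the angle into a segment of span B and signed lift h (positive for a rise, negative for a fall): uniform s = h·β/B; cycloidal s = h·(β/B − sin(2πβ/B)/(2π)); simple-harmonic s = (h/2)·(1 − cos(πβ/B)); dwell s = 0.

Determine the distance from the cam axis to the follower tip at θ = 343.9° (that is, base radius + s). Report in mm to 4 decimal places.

seg 1 [0°–91.2°] cycloidal, h=27: full span → s += 27 → s = 27.0000
seg 2 [91.2°–236.6°] simple-harmonic, h=-11: full span → s += -11 → s = 16.0000
seg 3 [236.6°–257.4°] dwell: s stays 16.0000
seg 4 [257.4°–316.2°] cycloidal, h=30: full span → s += 30 → s = 46.0000
seg 5 [316.2°–360°] uniform, h=15: θ=343.9° here. β=27.7, B=43.8. 15·27.7/43.8 = 9.4863 → s = 55.4863
radial distance = base radius + s = 29 + 55.4863 = 84.4863

84.4863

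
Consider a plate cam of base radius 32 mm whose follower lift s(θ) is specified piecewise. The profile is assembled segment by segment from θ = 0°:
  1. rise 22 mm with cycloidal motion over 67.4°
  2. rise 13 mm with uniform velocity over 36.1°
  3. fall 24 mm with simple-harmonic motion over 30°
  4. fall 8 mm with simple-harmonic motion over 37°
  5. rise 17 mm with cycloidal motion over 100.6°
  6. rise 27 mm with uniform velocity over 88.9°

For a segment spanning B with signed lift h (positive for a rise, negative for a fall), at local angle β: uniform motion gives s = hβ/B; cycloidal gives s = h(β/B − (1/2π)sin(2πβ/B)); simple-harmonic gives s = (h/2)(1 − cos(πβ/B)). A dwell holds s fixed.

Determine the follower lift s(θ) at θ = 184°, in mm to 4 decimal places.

seg 1 [0°–67.4°] cycloidal, h=22: full span → s += 22 → s = 22.0000
seg 2 [67.4°–103.5°] uniform, h=13: full span → s += 13 → s = 35.0000
seg 3 [103.5°–133.5°] simple-harmonic, h=-24: full span → s += -24 → s = 11.0000
seg 4 [133.5°–170.5°] simple-harmonic, h=-8: full span → s += -8 → s = 3.0000
seg 5 [170.5°–271.1°] cycloidal, h=17: θ=184° here. β=13.5, B=100.6. 17·(0.1342 − sin(2π·0.1342)/(2π)) = 0.2609 → s = 3.2609

3.2609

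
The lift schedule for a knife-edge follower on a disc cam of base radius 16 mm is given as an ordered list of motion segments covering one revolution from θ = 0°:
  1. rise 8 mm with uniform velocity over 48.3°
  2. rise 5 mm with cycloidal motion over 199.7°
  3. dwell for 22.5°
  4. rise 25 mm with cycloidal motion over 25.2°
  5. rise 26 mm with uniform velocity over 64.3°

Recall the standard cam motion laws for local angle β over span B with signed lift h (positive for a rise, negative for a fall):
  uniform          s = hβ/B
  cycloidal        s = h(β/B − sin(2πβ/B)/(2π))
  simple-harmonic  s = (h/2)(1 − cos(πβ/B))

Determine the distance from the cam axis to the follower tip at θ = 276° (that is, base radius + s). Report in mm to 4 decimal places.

seg 1 [0°–48.3°] uniform, h=8: full span → s += 8 → s = 8.0000
seg 2 [48.3°–248°] cycloidal, h=5: full span → s += 5 → s = 13.0000
seg 3 [248°–270.5°] dwell: s stays 13.0000
seg 4 [270.5°–295.7°] cycloidal, h=25: θ=276° here. β=5.5, B=25.2. 25·(0.2183 − sin(2π·0.2183)/(2π)) = 1.5564 → s = 14.5564
radial distance = base radius + s = 16 + 14.5564 = 30.5564

30.5564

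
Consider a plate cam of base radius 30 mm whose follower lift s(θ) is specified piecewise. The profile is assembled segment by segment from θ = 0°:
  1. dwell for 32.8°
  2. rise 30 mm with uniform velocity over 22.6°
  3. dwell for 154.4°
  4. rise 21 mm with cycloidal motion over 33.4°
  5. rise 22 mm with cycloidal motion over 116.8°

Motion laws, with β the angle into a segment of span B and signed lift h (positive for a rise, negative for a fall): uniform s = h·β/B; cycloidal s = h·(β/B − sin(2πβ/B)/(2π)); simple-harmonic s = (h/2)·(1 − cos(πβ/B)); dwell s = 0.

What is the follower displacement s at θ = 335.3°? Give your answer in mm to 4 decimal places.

seg 1 [0°–32.8°] dwell: s stays 0.0000
seg 2 [32.8°–55.4°] uniform, h=30: full span → s += 30 → s = 30.0000
seg 3 [55.4°–209.8°] dwell: s stays 30.0000
seg 4 [209.8°–243.2°] cycloidal, h=21: full span → s += 21 → s = 51.0000
seg 5 [243.2°–360°] cycloidal, h=22: θ=335.3° here. β=92.1, B=116.8. 22·(0.7885 − sin(2π·0.7885)/(2π)) = 20.7469 → s = 71.7469

71.7469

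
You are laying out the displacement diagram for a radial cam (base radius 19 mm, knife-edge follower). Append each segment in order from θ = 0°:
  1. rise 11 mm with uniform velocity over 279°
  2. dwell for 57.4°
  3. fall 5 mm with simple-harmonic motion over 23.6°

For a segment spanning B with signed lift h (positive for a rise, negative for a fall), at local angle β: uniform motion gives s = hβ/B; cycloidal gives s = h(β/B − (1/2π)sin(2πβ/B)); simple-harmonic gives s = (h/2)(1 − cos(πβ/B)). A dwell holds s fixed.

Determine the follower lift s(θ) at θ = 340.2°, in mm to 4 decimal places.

seg 1 [0°–279°] uniform, h=11: full span → s += 11 → s = 11.0000
seg 2 [279°–336.4°] dwell: s stays 11.0000
seg 3 [336.4°–360°] simple-harmonic, h=-5: θ=340.2° here. β=3.8, B=23.6. -5/2·(1 − cos(π·0.1610)) = -0.3131 → s = 10.6869

10.6869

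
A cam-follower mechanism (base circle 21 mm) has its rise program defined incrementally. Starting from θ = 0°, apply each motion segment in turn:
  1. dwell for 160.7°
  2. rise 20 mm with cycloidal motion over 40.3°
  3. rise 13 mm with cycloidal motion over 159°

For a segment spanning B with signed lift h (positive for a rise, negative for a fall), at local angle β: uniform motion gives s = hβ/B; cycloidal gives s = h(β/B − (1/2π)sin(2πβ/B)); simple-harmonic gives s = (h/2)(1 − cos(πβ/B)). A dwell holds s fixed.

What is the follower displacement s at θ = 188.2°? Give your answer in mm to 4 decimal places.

seg 1 [0°–160.7°] dwell: s stays 0.0000
seg 2 [160.7°–201°] cycloidal, h=20: θ=188.2° here. β=27.5, B=40.3. 20·(0.6824 − sin(2π·0.6824)/(2π)) = 16.5478 → s = 16.5478

16.5478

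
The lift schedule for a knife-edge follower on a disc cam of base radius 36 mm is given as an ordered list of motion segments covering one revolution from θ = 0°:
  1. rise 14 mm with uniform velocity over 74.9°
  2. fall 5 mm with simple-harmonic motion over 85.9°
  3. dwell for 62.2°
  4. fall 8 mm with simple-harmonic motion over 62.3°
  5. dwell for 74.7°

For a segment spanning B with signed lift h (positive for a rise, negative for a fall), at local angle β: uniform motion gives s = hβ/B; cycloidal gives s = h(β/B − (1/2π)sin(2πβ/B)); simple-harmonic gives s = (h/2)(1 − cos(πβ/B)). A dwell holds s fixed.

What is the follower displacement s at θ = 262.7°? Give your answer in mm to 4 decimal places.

seg 1 [0°–74.9°] uniform, h=14: full span → s += 14 → s = 14.0000
seg 2 [74.9°–160.8°] simple-harmonic, h=-5: full span → s += -5 → s = 9.0000
seg 3 [160.8°–223°] dwell: s stays 9.0000
seg 4 [223°–285.3°] simple-harmonic, h=-8: θ=262.7° here. β=39.7, B=62.3. -8/2·(1 − cos(π·0.6372)) = -5.6717 → s = 3.3283

3.3283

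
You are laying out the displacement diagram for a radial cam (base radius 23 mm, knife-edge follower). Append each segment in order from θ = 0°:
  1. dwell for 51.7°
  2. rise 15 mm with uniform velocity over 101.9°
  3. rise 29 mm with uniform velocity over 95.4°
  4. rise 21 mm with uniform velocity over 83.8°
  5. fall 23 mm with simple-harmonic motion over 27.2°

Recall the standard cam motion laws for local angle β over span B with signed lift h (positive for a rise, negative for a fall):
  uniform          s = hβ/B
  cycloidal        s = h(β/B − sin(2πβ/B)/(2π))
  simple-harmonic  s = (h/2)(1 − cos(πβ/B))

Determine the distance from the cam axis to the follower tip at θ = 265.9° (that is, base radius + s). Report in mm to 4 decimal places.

seg 1 [0°–51.7°] dwell: s stays 0.0000
seg 2 [51.7°–153.6°] uniform, h=15: full span → s += 15 → s = 15.0000
seg 3 [153.6°–249°] uniform, h=29: full span → s += 29 → s = 44.0000
seg 4 [249°–332.8°] uniform, h=21: θ=265.9° here. β=16.9, B=83.8. 21·16.9/83.8 = 4.2351 → s = 48.2351
radial distance = base radius + s = 23 + 48.2351 = 71.2351

71.2351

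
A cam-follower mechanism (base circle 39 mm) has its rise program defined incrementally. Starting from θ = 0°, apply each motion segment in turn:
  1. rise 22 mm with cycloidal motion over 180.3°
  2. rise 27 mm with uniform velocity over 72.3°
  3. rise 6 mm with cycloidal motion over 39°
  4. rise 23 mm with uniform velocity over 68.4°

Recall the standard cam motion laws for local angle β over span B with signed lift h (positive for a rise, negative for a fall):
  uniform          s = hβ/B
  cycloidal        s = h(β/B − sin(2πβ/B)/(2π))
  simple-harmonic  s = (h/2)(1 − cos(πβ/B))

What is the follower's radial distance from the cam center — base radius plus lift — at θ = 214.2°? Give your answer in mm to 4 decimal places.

seg 1 [0°–180.3°] cycloidal, h=22: full span → s += 22 → s = 22.0000
seg 2 [180.3°–252.6°] uniform, h=27: θ=214.2° here. β=33.9, B=72.3. 27·33.9/72.3 = 12.6598 → s = 34.6598
radial distance = base radius + s = 39 + 34.6598 = 73.6598

73.6598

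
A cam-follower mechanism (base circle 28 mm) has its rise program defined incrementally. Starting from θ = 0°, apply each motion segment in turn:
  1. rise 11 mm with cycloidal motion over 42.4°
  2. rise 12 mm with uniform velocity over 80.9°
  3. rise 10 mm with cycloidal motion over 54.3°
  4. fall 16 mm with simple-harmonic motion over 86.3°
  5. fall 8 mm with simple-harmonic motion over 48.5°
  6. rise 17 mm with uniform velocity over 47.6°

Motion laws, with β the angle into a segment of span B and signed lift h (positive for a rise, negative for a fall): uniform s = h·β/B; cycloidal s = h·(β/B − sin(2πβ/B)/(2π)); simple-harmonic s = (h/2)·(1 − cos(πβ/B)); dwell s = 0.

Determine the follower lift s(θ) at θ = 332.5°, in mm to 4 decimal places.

seg 1 [0°–42.4°] cycloidal, h=11: full span → s += 11 → s = 11.0000
seg 2 [42.4°–123.3°] uniform, h=12: full span → s += 12 → s = 23.0000
seg 3 [123.3°–177.6°] cycloidal, h=10: full span → s += 10 → s = 33.0000
seg 4 [177.6°–263.9°] simple-harmonic, h=-16: full span → s += -16 → s = 17.0000
seg 5 [263.9°–312.4°] simple-harmonic, h=-8: full span → s += -8 → s = 9.0000
seg 6 [312.4°–360°] uniform, h=17: θ=332.5° here. β=20.1, B=47.6. 17·20.1/47.6 = 7.1786 → s = 16.1786

16.1786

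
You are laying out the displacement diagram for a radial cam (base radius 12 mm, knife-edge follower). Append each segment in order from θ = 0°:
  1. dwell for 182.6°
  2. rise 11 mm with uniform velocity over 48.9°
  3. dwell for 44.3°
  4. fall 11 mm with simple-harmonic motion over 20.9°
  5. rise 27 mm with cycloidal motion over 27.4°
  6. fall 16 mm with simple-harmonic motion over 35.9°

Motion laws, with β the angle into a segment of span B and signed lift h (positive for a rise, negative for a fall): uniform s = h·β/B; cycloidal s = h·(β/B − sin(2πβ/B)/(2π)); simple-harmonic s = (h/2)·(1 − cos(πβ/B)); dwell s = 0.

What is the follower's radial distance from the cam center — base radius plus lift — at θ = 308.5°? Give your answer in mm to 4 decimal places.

seg 1 [0°–182.6°] dwell: s stays 0.0000
seg 2 [182.6°–231.5°] uniform, h=11: full span → s += 11 → s = 11.0000
seg 3 [231.5°–275.8°] dwell: s stays 11.0000
seg 4 [275.8°–296.7°] simple-harmonic, h=-11: full span → s += -11 → s = 0.0000
seg 5 [296.7°–324.1°] cycloidal, h=27: θ=308.5° here. β=11.8, B=27.4. 27·(0.4307 − sin(2π·0.4307)/(2π)) = 9.8142 → s = 9.8142
radial distance = base radius + s = 12 + 9.8142 = 21.8142

21.8142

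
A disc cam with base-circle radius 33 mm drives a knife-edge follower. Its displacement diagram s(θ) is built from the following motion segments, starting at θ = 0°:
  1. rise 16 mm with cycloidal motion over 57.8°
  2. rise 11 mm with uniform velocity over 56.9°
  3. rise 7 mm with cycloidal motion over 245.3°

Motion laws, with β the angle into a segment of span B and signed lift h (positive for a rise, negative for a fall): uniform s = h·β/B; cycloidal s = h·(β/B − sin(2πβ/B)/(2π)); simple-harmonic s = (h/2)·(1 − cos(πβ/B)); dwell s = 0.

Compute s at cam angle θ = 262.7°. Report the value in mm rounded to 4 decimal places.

seg 1 [0°–57.8°] cycloidal, h=16: full span → s += 16 → s = 16.0000
seg 2 [57.8°–114.7°] uniform, h=11: full span → s += 11 → s = 27.0000
seg 3 [114.7°–360°] cycloidal, h=7: θ=262.7° here. β=148, B=245.3. 7·(0.6033 − sin(2π·0.6033)/(2π)) = 4.8970 → s = 31.8970

31.8970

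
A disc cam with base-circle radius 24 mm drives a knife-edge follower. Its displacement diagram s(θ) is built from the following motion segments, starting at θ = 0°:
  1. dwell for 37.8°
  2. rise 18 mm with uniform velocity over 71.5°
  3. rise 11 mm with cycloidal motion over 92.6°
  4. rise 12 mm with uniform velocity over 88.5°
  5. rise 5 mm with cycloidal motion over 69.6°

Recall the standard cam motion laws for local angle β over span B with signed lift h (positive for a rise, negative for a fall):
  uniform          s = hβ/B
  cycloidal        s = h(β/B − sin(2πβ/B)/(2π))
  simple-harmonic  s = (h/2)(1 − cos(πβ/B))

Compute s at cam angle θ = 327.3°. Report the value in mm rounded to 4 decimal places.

seg 1 [0°–37.8°] dwell: s stays 0.0000
seg 2 [37.8°–109.3°] uniform, h=18: full span → s += 18 → s = 18.0000
seg 3 [109.3°–201.9°] cycloidal, h=11: full span → s += 11 → s = 29.0000
seg 4 [201.9°–290.4°] uniform, h=12: full span → s += 12 → s = 41.0000
seg 5 [290.4°–360°] cycloidal, h=5: θ=327.3° here. β=36.9, B=69.6. 5·(0.5302 − sin(2π·0.5302)/(2π)) = 2.8008 → s = 43.8008

43.8008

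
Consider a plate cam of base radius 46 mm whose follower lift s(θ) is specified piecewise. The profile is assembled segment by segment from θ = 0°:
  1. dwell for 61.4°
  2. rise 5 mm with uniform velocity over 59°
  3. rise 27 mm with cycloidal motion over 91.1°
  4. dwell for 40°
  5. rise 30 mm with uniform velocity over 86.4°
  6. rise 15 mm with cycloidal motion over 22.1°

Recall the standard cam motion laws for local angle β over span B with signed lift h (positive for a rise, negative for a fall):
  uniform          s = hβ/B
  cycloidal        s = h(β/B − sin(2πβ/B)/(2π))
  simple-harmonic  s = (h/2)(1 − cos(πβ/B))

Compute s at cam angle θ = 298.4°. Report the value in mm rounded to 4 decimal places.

seg 1 [0°–61.4°] dwell: s stays 0.0000
seg 2 [61.4°–120.4°] uniform, h=5: full span → s += 5 → s = 5.0000
seg 3 [120.4°–211.5°] cycloidal, h=27: full span → s += 27 → s = 32.0000
seg 4 [211.5°–251.5°] dwell: s stays 32.0000
seg 5 [251.5°–337.9°] uniform, h=30: θ=298.4° here. β=46.9, B=86.4. 30·46.9/86.4 = 16.2847 → s = 48.2847

48.2847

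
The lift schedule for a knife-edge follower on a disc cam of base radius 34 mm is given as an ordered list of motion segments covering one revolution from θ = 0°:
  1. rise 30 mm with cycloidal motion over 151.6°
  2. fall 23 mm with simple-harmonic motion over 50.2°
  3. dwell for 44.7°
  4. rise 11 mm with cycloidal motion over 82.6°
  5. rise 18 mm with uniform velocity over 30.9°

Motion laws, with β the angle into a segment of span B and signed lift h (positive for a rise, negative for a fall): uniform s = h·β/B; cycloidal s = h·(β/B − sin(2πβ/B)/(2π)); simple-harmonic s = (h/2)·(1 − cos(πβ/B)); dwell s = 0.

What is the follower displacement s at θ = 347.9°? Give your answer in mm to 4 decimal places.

seg 1 [0°–151.6°] cycloidal, h=30: full span → s += 30 → s = 30.0000
seg 2 [151.6°–201.8°] simple-harmonic, h=-23: full span → s += -23 → s = 7.0000
seg 3 [201.8°–246.5°] dwell: s stays 7.0000
seg 4 [246.5°–329.1°] cycloidal, h=11: full span → s += 11 → s = 18.0000
seg 5 [329.1°–360°] uniform, h=18: θ=347.9° here. β=18.8, B=30.9. 18·18.8/30.9 = 10.9515 → s = 28.9515

28.9515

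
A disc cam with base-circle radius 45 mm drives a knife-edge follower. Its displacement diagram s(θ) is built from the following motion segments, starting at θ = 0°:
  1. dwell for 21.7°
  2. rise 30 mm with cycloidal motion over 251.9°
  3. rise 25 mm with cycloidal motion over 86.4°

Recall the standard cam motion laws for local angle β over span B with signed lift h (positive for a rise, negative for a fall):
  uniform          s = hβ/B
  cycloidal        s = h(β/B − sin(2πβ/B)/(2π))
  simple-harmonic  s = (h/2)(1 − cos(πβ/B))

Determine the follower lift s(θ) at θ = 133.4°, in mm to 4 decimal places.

seg 1 [0°–21.7°] dwell: s stays 0.0000
seg 2 [21.7°–273.6°] cycloidal, h=30: θ=133.4° here. β=111.7, B=251.9. 30·(0.4434 − sin(2π·0.4434)/(2π)) = 11.6413 → s = 11.6413

11.6413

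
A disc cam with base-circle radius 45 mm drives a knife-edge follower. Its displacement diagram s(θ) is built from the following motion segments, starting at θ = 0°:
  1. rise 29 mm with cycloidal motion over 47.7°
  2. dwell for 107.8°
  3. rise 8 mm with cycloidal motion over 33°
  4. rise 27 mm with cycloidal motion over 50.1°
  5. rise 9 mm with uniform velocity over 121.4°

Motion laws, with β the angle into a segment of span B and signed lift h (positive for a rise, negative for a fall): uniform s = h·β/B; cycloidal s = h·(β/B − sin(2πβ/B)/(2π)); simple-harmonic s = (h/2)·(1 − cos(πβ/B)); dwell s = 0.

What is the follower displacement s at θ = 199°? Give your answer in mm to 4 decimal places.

seg 1 [0°–47.7°] cycloidal, h=29: full span → s += 29 → s = 29.0000
seg 2 [47.7°–155.5°] dwell: s stays 29.0000
seg 3 [155.5°–188.5°] cycloidal, h=8: full span → s += 8 → s = 37.0000
seg 4 [188.5°–238.6°] cycloidal, h=27: θ=199° here. β=10.5, B=50.1. 27·(0.2096 − sin(2π·0.2096)/(2π)) = 1.4993 → s = 38.4993

38.4993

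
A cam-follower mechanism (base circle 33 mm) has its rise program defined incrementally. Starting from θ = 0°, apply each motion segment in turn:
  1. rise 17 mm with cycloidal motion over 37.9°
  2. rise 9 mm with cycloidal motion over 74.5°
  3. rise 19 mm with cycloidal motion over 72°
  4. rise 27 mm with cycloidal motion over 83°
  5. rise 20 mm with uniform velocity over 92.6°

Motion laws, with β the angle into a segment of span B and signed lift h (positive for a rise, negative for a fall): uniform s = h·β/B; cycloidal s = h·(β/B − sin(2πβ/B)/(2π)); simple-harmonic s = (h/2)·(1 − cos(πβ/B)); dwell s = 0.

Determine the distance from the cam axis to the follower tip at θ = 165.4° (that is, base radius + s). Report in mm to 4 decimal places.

seg 1 [0°–37.9°] cycloidal, h=17: full span → s += 17 → s = 17.0000
seg 2 [37.9°–112.4°] cycloidal, h=9: full span → s += 9 → s = 26.0000
seg 3 [112.4°–184.4°] cycloidal, h=19: θ=165.4° here. β=53, B=72. 19·(0.7361 − sin(2π·0.7361)/(2π)) = 16.9985 → s = 42.9985
radial distance = base radius + s = 33 + 42.9985 = 75.9985

75.9985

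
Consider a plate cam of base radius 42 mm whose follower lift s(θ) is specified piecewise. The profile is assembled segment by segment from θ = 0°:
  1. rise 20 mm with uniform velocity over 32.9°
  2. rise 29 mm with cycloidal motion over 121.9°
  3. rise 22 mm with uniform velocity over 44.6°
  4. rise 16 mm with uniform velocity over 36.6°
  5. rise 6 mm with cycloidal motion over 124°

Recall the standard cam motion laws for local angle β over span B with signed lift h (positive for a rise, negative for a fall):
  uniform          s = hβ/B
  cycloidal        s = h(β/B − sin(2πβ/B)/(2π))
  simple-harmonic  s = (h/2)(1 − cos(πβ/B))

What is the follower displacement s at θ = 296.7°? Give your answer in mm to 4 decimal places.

seg 1 [0°–32.9°] uniform, h=20: full span → s += 20 → s = 20.0000
seg 2 [32.9°–154.8°] cycloidal, h=29: full span → s += 29 → s = 49.0000
seg 3 [154.8°–199.4°] uniform, h=22: full span → s += 22 → s = 71.0000
seg 4 [199.4°–236°] uniform, h=16: full span → s += 16 → s = 87.0000
seg 5 [236°–360°] cycloidal, h=6: θ=296.7° here. β=60.7, B=124. 6·(0.4895 − sin(2π·0.4895)/(2π)) = 2.8742 → s = 89.8742

89.8742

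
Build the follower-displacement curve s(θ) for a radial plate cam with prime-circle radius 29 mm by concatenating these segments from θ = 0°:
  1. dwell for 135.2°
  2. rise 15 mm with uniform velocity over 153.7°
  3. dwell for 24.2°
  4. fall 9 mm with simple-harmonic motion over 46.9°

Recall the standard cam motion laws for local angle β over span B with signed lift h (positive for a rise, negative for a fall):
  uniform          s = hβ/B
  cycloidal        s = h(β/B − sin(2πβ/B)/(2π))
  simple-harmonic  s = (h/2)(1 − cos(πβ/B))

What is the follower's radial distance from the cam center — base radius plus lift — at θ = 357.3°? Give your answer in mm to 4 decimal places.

seg 1 [0°–135.2°] dwell: s stays 0.0000
seg 2 [135.2°–288.9°] uniform, h=15: full span → s += 15 → s = 15.0000
seg 3 [288.9°–313.1°] dwell: s stays 15.0000
seg 4 [313.1°–360°] simple-harmonic, h=-9: θ=357.3° here. β=44.2, B=46.9. -9/2·(1 − cos(π·0.9424)) = -8.9266 → s = 6.0734
radial distance = base radius + s = 29 + 6.0734 = 35.0734

35.0734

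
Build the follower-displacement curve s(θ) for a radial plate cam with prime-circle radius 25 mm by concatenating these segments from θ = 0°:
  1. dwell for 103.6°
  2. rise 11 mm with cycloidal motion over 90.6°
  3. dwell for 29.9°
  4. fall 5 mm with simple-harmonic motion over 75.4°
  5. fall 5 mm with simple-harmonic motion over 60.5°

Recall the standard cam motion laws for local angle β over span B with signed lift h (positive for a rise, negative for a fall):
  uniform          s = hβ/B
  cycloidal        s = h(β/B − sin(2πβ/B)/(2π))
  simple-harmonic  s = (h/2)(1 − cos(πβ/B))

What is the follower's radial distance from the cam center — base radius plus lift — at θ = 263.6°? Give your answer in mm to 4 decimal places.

seg 1 [0°–103.6°] dwell: s stays 0.0000
seg 2 [103.6°–194.2°] cycloidal, h=11: full span → s += 11 → s = 11.0000
seg 3 [194.2°–224.1°] dwell: s stays 11.0000
seg 4 [224.1°–299.5°] simple-harmonic, h=-5: θ=263.6° here. β=39.5, B=75.4. -5/2·(1 − cos(π·0.5239)) = -2.6873 → s = 8.3127
radial distance = base radius + s = 25 + 8.3127 = 33.3127

33.3127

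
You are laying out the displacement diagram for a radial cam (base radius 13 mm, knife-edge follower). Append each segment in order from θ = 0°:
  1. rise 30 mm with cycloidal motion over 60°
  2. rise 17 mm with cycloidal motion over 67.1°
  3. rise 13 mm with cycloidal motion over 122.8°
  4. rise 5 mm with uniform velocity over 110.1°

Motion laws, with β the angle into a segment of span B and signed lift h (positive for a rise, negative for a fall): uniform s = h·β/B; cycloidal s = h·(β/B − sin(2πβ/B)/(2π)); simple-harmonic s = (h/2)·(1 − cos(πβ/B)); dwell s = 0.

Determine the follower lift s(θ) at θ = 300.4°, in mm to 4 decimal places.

seg 1 [0°–60°] cycloidal, h=30: full span → s += 30 → s = 30.0000
seg 2 [60°–127.1°] cycloidal, h=17: full span → s += 17 → s = 47.0000
seg 3 [127.1°–249.9°] cycloidal, h=13: full span → s += 13 → s = 60.0000
seg 4 [249.9°–360°] uniform, h=5: θ=300.4° here. β=50.5, B=110.1. 5·50.5/110.1 = 2.2934 → s = 62.2934

62.2934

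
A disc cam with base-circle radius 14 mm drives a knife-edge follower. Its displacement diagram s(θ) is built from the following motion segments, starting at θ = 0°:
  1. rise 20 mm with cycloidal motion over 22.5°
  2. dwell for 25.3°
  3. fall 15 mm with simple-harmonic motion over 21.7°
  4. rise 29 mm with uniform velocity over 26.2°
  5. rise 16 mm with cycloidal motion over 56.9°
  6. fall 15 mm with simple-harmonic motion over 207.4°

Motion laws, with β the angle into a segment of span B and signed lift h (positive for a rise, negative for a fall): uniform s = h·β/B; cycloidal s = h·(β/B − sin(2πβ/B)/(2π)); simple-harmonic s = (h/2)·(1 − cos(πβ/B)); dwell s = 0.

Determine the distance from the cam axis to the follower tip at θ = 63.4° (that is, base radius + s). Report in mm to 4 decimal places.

seg 1 [0°–22.5°] cycloidal, h=20: full span → s += 20 → s = 20.0000
seg 2 [22.5°–47.8°] dwell: s stays 20.0000
seg 3 [47.8°–69.5°] simple-harmonic, h=-15: θ=63.4° here. β=15.6, B=21.7. -15/2·(1 − cos(π·0.7189)) = -12.2606 → s = 7.7394
radial distance = base radius + s = 14 + 7.7394 = 21.7394

21.7394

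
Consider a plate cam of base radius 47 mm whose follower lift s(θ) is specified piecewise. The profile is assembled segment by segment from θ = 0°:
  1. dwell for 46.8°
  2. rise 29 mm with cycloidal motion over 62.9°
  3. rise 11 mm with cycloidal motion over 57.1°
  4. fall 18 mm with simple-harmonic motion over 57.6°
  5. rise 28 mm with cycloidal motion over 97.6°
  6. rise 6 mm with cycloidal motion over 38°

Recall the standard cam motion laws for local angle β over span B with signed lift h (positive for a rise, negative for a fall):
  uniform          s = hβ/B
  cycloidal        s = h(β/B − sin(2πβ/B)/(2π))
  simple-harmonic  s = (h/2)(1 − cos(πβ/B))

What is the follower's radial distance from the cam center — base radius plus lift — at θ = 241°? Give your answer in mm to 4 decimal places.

seg 1 [0°–46.8°] dwell: s stays 0.0000
seg 2 [46.8°–109.7°] cycloidal, h=29: full span → s += 29 → s = 29.0000
seg 3 [109.7°–166.8°] cycloidal, h=11: full span → s += 11 → s = 40.0000
seg 4 [166.8°–224.4°] simple-harmonic, h=-18: full span → s += -18 → s = 22.0000
seg 5 [224.4°–322°] cycloidal, h=28: θ=241° here. β=16.6, B=97.6. 28·(0.1701 − sin(2π·0.1701)/(2π)) = 0.8561 → s = 22.8561
radial distance = base radius + s = 47 + 22.8561 = 69.8561

69.8561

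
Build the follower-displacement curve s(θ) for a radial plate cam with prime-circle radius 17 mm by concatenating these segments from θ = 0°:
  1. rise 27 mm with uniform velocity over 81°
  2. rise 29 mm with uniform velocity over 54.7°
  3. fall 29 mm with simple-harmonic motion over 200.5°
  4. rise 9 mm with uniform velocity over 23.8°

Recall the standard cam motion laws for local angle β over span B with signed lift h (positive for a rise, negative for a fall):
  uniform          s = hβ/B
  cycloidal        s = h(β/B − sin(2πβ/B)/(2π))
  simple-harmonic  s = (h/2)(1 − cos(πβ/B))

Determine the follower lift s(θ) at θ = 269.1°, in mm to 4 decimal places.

seg 1 [0°–81°] uniform, h=27: full span → s += 27 → s = 27.0000
seg 2 [81°–135.7°] uniform, h=29: full span → s += 29 → s = 56.0000
seg 3 [135.7°–336.2°] simple-harmonic, h=-29: θ=269.1° here. β=133.4, B=200.5. -29/2·(1 − cos(π·0.6653)) = -21.6975 → s = 34.3025

34.3025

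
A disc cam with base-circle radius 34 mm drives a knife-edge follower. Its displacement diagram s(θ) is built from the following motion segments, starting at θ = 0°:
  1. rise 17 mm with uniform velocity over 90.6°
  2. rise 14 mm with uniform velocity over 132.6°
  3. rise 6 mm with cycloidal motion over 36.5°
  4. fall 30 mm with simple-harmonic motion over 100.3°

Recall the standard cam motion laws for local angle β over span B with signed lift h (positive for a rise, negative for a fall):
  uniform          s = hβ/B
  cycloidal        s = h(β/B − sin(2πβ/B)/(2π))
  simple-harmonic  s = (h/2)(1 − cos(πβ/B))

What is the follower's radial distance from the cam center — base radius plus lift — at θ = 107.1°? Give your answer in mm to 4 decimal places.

seg 1 [0°–90.6°] uniform, h=17: full span → s += 17 → s = 17.0000
seg 2 [90.6°–223.2°] uniform, h=14: θ=107.1° here. β=16.5, B=132.6. 14·16.5/132.6 = 1.7421 → s = 18.7421
radial distance = base radius + s = 34 + 18.7421 = 52.7421

52.7421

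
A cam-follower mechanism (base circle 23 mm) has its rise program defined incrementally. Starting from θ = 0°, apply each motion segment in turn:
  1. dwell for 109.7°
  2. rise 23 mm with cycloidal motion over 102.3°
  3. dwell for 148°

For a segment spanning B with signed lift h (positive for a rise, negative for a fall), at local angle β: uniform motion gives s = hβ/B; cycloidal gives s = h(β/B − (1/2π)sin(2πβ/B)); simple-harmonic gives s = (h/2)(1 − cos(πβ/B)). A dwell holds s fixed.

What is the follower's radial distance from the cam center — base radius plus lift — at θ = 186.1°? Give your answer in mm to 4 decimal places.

seg 1 [0°–109.7°] dwell: s stays 0.0000
seg 2 [109.7°–212°] cycloidal, h=23: θ=186.1° here. β=76.4, B=102.3. 23·(0.7468 − sin(2π·0.7468)/(2π)) = 20.8368 → s = 20.8368
radial distance = base radius + s = 23 + 20.8368 = 43.8368

43.8368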